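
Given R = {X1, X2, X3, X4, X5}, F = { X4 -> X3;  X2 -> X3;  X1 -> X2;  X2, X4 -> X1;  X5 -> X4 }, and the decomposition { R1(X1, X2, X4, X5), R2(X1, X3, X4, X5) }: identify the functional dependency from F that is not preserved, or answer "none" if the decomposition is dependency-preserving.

Check X2 → X3: no single fragment contains all of {X2, X3}, and the restricted closure of {X2} across the fragments never reaches {X3}.
X4 → X3 is preserved.
X1 → X2 is preserved.
X2, X4 → X1 is preserved.
X5 → X4 is preserved.

X2 -> X3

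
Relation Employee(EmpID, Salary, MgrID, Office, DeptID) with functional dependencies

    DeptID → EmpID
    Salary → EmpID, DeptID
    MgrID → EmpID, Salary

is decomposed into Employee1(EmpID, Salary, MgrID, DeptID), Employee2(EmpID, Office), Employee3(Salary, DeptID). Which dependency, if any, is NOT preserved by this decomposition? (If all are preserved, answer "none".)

DeptID → EmpID lies within Employee1.
Salary → EmpID, DeptID lies within Employee1.
MgrID → EmpID, Salary lies within Employee1.
Every dependency is enforceable on the fragments, so the decomposition is dependency-preserving.

none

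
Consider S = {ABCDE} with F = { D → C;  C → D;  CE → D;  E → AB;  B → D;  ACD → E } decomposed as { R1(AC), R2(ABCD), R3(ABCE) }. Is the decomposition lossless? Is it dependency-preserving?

Lossless test (chase): Rows 1 and 2 agree on C; apply C→D and equate their D entries. Rows 1 and 3 agree on C; apply C→D and equate their D entries. Rows 1 and 2 agree on ACD; apply ACD→E and equate their E entries. Rows 1 and 3 agree on ACD; apply ACD→E and equate their E entries. Rows 1 and 2 agree on E; apply E→AB and equate their AB entries. Row 1 is now all distinguished symbols — the join is lossless.
Dependency preservation: CE → D; ACD → E are not contained in any single fragment, but the restricted closure of each left-hand side across the fragments still reaches the right-hand side; the remaining FDs each lie inside some fragment. All dependencies are preserved.

lossless and dependency-preserving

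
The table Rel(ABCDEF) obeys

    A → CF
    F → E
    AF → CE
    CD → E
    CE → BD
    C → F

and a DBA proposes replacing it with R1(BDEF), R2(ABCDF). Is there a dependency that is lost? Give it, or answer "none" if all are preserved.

none

A → CF lies within R2.
F → E lies within R1.
AF → CE: restricted closure across fragments reaches CE.
CD → E: restricted closure across fragments reaches E.
CE → BD: restricted closure across fragments reaches BD.
C → F lies within R2.
Every dependency is enforceable on the fragments, so the decomposition is dependency-preserving.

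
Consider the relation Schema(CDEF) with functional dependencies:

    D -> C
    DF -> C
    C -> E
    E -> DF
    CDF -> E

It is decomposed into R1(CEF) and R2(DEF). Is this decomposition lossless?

Yes

Common attributes: R1 ∩ R2 = {EF}.
Closure of {EF}: E → DF applies, adding D; D → C applies, adding C. So (EF)⁺ = {CDEF}.
This closure contains every attribute of R1, so R1 ∩ R2 → R1. The join is lossless.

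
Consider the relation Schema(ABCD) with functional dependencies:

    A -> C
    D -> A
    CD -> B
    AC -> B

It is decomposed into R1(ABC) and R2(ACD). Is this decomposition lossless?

Common attributes: R1 ∩ R2 = {AC}.
Closure of {AC}: AC → B applies, adding B. So (AC)⁺ = {ABC}.
This closure contains every attribute of R1, so R1 ∩ R2 → R1. The join is lossless.

Yes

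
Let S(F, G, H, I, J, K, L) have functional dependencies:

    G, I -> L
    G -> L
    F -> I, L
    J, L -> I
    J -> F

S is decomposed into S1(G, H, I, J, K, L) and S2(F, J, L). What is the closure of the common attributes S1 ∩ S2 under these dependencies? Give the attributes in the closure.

F, I, J, L

S1 ∩ S2 = {J, L}.
J, L → I applies, adding I
J → F applies, adding F
Closure: {F, I, J, L}.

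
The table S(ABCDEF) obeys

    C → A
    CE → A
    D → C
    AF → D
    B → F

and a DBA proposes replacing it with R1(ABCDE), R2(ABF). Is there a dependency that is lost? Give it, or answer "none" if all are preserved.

Check AF → D: no single fragment contains all of {ADF}, and the restricted closure of {AF} across the fragments never reaches {D}.
C → A is preserved.
CE → A is preserved.
D → C is preserved.
B → F is preserved.

AF → D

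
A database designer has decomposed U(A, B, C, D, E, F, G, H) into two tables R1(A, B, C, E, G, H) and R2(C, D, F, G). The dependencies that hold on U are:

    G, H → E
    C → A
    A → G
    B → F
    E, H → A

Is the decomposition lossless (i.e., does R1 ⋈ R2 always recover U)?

No

Common attributes: R1 ∩ R2 = {C, G}.
Closure of {C, G}: C → A applies, adding A. So (C, G)⁺ = {A, C, G}.
The closure contains neither all of R1 = {A, B, C, E, G, H} nor all of R2 = {C, D, F, G}, so the common attributes are not a superkey of either fragment. The join is lossy.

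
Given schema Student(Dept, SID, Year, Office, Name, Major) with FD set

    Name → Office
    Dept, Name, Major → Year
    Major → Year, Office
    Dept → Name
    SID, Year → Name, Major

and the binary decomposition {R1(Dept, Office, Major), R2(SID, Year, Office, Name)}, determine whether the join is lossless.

Common attributes: R1 ∩ R2 = {Office}.
No dependency enlarges {Office}, so (Office)⁺ = {Office}.
The closure contains neither all of R1 = {Dept, Office, Major} nor all of R2 = {SID, Year, Office, Name}, so the common attributes are not a superkey of either fragment. The join is lossy.

No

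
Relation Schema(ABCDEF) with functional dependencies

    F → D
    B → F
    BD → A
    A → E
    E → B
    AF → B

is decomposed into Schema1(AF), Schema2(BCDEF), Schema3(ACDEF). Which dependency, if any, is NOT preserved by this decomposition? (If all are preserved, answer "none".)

F → D lies within Schema2.
B → F lies within Schema2.
BD → A: restricted closure across fragments reaches A.
A → E lies within Schema3.
E → B lies within Schema2.
AF → B: restricted closure across fragments reaches B.
Every dependency is enforceable on the fragments, so the decomposition is dependency-preserving.

none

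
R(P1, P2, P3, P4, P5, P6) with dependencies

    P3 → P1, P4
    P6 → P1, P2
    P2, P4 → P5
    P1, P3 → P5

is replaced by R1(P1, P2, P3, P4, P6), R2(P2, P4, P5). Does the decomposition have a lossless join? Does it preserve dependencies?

lossless but not dependency-preserving

Lossless test: (P2, P4)⁺ = {P2, P4, P5}, which contains all of one fragment — lossless.
Dependency preservation: the restricted closure of {P1, P3} across the fragments never reaches {P5}, so P1, P3 → P5 cannot be enforced without a join — not preserved.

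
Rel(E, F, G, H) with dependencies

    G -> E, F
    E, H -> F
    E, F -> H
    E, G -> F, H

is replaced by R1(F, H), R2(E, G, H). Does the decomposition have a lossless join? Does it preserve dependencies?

lossy and not dependency-preserving

Lossless test: (H)⁺ = {H}, which is a superkey of neither fragment — lossy.
Dependency preservation: the restricted closure of {G} across the fragments never reaches {E, F}, so G → E, F cannot be enforced without a join — not preserved.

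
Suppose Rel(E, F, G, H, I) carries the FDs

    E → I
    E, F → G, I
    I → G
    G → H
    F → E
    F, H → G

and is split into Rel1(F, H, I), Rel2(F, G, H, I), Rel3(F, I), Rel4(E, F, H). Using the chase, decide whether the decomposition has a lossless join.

Chase test. Columns are E, F, G, H, I; row i has aⱼ where attribute j ∈ Reli, else bᵢⱼ.
Initial tableau (one row per fragment):
  row 1: b11 a2 b13 a4 a5
  row 2: b21 a2 a3 a4 a5
  row 3: b31 a2 b33 b34 a5
  row 4: a1 a2 b43 a4 b45
Rows 1 and 2 agree on I; apply I→G and equate their G entries.
Rows 1 and 3 agree on I; apply I→G and equate their G entries.
Rows 1 and 3 agree on G; apply G→H and equate their H entries.
Rows 1 and 2 agree on F; apply F→E and equate their E entries.
Rows 1 and 3 agree on F; apply F→E and equate their E entries.
Rows 1 and 4 agree on F; apply F→E and equate their E entries.
Rows 1 and 4 agree on F, H; apply F, H→G and equate their G entries.
Rows 1 and 4 agree on E; apply E→I and equate their I entries.
Row 1 is now all distinguished symbols — the join is lossless.

Yes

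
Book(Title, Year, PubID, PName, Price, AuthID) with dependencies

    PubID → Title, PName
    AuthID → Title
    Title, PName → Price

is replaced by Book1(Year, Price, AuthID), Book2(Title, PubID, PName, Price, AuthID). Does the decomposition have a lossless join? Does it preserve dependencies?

Lossless test: (Price, AuthID)⁺ = {Title, Price, AuthID}, which is a superkey of neither fragment — lossy.
Dependency preservation: every FD's attributes lie within a single fragment, so each can be enforced locally — preserved.

lossy but dependency-preserving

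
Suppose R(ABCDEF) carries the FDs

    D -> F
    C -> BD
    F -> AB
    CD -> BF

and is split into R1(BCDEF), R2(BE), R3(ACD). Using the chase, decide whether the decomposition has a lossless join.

Chase test. Columns are ABCDEF; row i has aⱼ where attribute j ∈ Ri, else bᵢⱼ.
Initial tableau (one row per fragment):
  row 1: b11 a2 a3 a4 a5 a6
  row 2: b21 a2 b23 b24 a5 b26
  row 3: a1 b32 a3 a4 b35 b36
Rows 1 and 3 agree on D; apply D→F and equate their F entries.
Rows 1 and 3 agree on C; apply C→BD and equate their BD entries.
Rows 1 and 3 agree on F; apply F→AB and equate their AB entries.
Row 1 is now all distinguished symbols — the join is lossless.

Yes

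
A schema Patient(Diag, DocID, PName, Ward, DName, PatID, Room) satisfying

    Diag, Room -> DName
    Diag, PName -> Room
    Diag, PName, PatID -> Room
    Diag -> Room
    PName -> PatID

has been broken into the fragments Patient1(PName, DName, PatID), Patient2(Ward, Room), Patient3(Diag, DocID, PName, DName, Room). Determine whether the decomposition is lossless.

No

Chase test. Columns are Diag, DocID, PName, Ward, DName, PatID, Room; row i has aⱼ where attribute j ∈ Patienti, else bᵢⱼ.
Initial tableau (one row per fragment):
  row 1: b11 b12 a3 b14 a5 a6 b17
  row 2: b21 b22 b23 a4 b25 b26 a7
  row 3: a1 a2 a3 b34 a5 b36 a7
Rows 1 and 3 agree on PName; apply PName→PatID and equate their PatID entries.
No row becomes fully distinguished — the join is lossy.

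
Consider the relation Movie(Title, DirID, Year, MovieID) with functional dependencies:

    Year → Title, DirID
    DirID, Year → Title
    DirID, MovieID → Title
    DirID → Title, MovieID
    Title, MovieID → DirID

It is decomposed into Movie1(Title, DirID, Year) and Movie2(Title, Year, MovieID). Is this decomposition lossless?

Common attributes: Movie1 ∩ Movie2 = {Title, Year}.
Closure of {Title, Year}: Year → Title, DirID applies, adding DirID; DirID → Title, MovieID applies, adding MovieID. So (Title, Year)⁺ = {Title, DirID, Year, MovieID}.
This closure contains every attribute of Movie1, so Movie1 ∩ Movie2 → Movie1. The join is lossless.

Yes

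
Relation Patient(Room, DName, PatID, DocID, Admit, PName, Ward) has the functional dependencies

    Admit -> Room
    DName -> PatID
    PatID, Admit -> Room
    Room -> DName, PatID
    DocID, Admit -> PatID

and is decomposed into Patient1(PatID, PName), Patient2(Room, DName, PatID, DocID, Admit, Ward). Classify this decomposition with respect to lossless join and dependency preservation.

lossy but dependency-preserving

Lossless test: (PatID)⁺ = {PatID}, which is a superkey of neither fragment — lossy.
Dependency preservation: every FD's attributes lie within a single fragment, so each can be enforced locally — preserved.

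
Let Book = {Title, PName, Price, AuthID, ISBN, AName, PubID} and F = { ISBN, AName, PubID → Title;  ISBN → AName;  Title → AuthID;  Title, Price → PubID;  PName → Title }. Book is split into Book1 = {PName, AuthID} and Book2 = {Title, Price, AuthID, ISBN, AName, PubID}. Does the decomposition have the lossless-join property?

Common attributes: Book1 ∩ Book2 = {AuthID}.
No dependency enlarges {AuthID}, so (AuthID)⁺ = {AuthID}.
The closure contains neither all of Book1 = {PName, AuthID} nor all of Book2 = {Title, Price, AuthID, ISBN, AName, PubID}, so the common attributes are not a superkey of either fragment. The join is lossy.

No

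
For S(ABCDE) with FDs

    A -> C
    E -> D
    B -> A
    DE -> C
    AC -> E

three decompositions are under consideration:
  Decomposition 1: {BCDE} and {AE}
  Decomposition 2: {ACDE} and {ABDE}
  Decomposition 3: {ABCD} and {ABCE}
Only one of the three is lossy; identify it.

Decomposition 1: common = {E}, closure = {CDE} → lossy.
Decomposition 2: common = {ADE}, closure = {ACDE} → lossless.
Decomposition 3: common = {ABC}, closure = {ABCDE} → lossless.

Decomposition 1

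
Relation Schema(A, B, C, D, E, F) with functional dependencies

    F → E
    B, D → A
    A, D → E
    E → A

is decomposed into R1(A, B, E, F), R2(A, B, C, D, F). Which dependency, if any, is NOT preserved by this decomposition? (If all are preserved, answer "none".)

A, D → E

Check A, D → E: no single fragment contains all of {A, D, E}, and the restricted closure of {A, D} across the fragments never reaches {E}.
F → E is preserved.
B, D → A is preserved.
E → A is preserved.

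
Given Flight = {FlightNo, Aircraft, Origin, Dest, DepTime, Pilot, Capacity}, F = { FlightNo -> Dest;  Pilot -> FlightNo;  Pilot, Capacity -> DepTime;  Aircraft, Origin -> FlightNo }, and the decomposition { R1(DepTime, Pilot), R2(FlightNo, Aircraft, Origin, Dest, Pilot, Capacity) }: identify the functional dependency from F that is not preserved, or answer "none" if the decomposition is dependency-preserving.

Pilot, Capacity -> DepTime

Check Pilot, Capacity → DepTime: no single fragment contains all of {DepTime, Pilot, Capacity}, and the restricted closure of {Pilot, Capacity} across the fragments never reaches {DepTime}.
FlightNo → Dest is preserved.
Pilot → FlightNo is preserved.
Aircraft, Origin → FlightNo is preserved.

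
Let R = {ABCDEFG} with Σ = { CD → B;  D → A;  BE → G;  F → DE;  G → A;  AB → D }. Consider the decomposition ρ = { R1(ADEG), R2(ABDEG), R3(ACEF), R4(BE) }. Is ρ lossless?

No

Chase test. Columns are ABCDEFG; row i has aⱼ where attribute j ∈ Ri, else bᵢⱼ.
Initial tableau (one row per fragment):
  row 1: a1 b12 b13 a4 a5 b16 a7
  row 2: a1 a2 b23 a4 a5 b26 a7
  row 3: a1 b32 a3 b34 a5 a6 b37
  row 4: b41 a2 b43 b44 a5 b46 b47
Rows 2 and 4 agree on BE; apply BE→G and equate their G entries.
Rows 1 and 4 agree on G; apply G→A and equate their A entries.
Rows 2 and 4 agree on AB; apply AB→D and equate their D entries.
No row becomes fully distinguished — the join is lossy.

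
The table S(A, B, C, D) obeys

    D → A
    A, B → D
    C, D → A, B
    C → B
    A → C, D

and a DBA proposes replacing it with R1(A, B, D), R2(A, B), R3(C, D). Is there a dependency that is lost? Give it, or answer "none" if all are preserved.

Check C → B: no single fragment contains all of {B, C}, and the restricted closure of {C} across the fragments never reaches {B}.
D → A is preserved.
A, B → D is preserved.
C, D → A, B is preserved.
A → C, D is preserved.

C → B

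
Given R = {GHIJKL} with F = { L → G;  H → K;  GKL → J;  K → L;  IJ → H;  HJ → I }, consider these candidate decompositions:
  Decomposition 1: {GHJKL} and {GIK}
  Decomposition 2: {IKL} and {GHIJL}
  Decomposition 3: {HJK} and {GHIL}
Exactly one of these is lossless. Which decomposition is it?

Decomposition 1: common = {GK}, closure = {GJKL} → lossy.
Decomposition 2: common = {IL}, closure = {GIL} → lossy.
Decomposition 3: common = {H}, closure = {GHIJKL} → lossless.

Decomposition 3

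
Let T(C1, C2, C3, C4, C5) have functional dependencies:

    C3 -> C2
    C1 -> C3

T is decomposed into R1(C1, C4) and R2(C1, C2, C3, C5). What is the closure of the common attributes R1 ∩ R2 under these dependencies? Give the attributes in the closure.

C1, C2, C3

R1 ∩ R2 = {C1}.
C1 → C3 applies, adding C3
C3 → C2 applies, adding C2
Closure: {C1, C2, C3}.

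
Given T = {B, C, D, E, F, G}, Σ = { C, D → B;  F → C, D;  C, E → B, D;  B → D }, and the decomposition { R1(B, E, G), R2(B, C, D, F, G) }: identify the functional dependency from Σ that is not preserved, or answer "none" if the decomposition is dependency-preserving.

C, E → B, D

Check C, E → B, D: no single fragment contains all of {B, C, D, E}, and the restricted closure of {C, E} across the fragments never reaches {B, D}.
C, D → B is preserved.
F → C, D is preserved.
B → D is preserved.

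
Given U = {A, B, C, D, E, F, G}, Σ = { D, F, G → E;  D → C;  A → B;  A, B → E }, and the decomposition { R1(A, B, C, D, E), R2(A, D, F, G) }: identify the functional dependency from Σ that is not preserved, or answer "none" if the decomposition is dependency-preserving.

D, F, G → E

Check D, F, G → E: no single fragment contains all of {D, E, F, G}, and the restricted closure of {D, F, G} across the fragments never reaches {E}.
D → C is preserved.
A → B is preserved.
A, B → E is preserved.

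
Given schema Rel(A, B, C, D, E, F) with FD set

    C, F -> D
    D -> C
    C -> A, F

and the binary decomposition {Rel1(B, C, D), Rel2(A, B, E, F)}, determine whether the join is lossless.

Common attributes: Rel1 ∩ Rel2 = {B}.
No dependency enlarges {B}, so (B)⁺ = {B}.
The closure contains neither all of Rel1 = {B, C, D} nor all of Rel2 = {A, B, E, F}, so the common attributes are not a superkey of either fragment. The join is lossy.

No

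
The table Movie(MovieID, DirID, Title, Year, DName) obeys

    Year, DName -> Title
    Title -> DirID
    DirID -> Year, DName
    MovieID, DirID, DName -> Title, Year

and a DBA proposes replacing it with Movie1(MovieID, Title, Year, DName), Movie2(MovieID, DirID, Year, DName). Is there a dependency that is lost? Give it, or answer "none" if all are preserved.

none

Year, DName → Title lies within Movie1.
Title → DirID: restricted closure across fragments reaches DirID.
DirID → Year, DName lies within Movie2.
MovieID, DirID, DName → Title, Year: restricted closure across fragments reaches Title, Year.
Every dependency is enforceable on the fragments, so the decomposition is dependency-preserving.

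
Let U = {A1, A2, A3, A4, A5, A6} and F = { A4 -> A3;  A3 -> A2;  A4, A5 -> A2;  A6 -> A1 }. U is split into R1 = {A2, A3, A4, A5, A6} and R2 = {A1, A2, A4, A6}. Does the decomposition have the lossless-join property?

Common attributes: R1 ∩ R2 = {A2, A4, A6}.
Closure of {A2, A4, A6}: A4 → A3 applies, adding A3; A6 → A1 applies, adding A1. So (A2, A4, A6)⁺ = {A1, A2, A3, A4, A6}.
This closure contains every attribute of R2, so R1 ∩ R2 → R2. The join is lossless.

Yes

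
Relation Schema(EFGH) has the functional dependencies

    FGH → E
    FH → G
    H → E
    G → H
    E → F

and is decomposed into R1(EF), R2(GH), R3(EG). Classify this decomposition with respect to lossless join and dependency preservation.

lossless and dependency-preserving

Lossless test (chase): Rows 2 and 3 agree on G; apply G→H and equate their H entries. Rows 1 and 3 agree on E; apply E→F and equate their F entries. Rows 2 and 3 agree on H; apply H→E and equate their E entries. Rows 1 and 2 agree on E; apply E→F and equate their F entries. Row 2 is now all distinguished symbols — the join is lossless.
Dependency preservation: FGH → E; FH → G; H → E are not contained in any single fragment, but the restricted closure of each left-hand side across the fragments still reaches the right-hand side; the remaining FDs each lie inside some fragment. All dependencies are preserved.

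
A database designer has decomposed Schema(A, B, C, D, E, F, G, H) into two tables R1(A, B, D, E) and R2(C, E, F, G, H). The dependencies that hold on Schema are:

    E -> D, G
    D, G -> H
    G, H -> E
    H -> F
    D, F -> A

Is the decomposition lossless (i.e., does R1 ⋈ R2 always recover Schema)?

No

Common attributes: R1 ∩ R2 = {E}.
Closure of {E}: E → D, G applies, adding D, G; D, G → H applies, adding H; H → F applies, adding F; D, F → A applies, adding A. So (E)⁺ = {A, D, E, F, G, H}.
The closure contains neither all of R1 = {A, B, D, E} nor all of R2 = {C, E, F, G, H}, so the common attributes are not a superkey of either fragment. The join is lossy.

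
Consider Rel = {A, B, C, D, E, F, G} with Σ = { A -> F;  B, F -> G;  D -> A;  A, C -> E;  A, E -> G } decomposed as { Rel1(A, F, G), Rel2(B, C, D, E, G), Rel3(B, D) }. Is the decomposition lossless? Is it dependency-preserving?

Lossless test (chase): Rows 2 and 3 agree on D; apply D→A and equate their A entries. Rows 2 and 3 agree on A; apply A→F and equate their F entries. Rows 2 and 3 agree on B, F; apply B, F→G and equate their G entries. No row becomes fully distinguished — the join is lossy.
Dependency preservation: the restricted closure of {B, F} across the fragments never reaches {G}, so B, F → G cannot be enforced without a join — not preserved.

lossy and not dependency-preserving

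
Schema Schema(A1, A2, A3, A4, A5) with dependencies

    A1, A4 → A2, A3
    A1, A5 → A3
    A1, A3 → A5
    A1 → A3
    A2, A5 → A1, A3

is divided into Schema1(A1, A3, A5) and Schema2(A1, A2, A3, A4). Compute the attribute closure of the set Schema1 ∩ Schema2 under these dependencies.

Schema1 ∩ Schema2 = {A1, A3}.
A1, A3 → A5 applies, adding A5
Closure: {A1, A3, A5}.

A1, A3, A5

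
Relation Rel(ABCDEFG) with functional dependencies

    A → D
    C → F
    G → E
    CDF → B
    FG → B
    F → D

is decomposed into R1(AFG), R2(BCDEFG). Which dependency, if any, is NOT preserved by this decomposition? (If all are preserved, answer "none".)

Check A → D: no single fragment contains all of {AD}, and the restricted closure of {A} across the fragments never reaches {D}.
C → F is preserved.
G → E is preserved.
CDF → B is preserved.
FG → B is preserved.
F → D is preserved.

A → D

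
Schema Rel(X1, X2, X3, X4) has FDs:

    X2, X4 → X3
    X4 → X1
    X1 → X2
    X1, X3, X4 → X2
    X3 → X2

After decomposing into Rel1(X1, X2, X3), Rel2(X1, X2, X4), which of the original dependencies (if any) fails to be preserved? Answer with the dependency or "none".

Check X2, X4 → X3: no single fragment contains all of {X2, X3, X4}, and the restricted closure of {X2, X4} across the fragments never reaches {X3}.
X4 → X1 is preserved.
X1 → X2 is preserved.
X1, X3, X4 → X2 is preserved.
X3 → X2 is preserved.

X2, X4 → X3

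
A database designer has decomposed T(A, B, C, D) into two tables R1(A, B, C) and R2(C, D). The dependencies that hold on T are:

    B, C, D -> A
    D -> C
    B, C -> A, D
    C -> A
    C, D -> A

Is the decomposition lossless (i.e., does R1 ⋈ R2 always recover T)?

No

Common attributes: R1 ∩ R2 = {C}.
Closure of {C}: C → A applies, adding A. So (C)⁺ = {A, C}.
The closure contains neither all of R1 = {A, B, C} nor all of R2 = {C, D}, so the common attributes are not a superkey of either fragment. The join is lossy.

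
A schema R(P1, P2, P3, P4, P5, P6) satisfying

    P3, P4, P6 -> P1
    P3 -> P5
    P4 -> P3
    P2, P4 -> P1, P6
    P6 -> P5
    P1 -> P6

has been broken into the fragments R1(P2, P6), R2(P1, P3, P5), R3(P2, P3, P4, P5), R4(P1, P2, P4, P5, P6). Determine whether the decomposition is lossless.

Yes

Chase test. Columns are P1, P2, P3, P4, P5, P6; row i has aⱼ where attribute j ∈ Ri, else bᵢⱼ.
Initial tableau (one row per fragment):
  row 1: b11 a2 b13 b14 b15 a6
  row 2: a1 b22 a3 b24 a5 b26
  row 3: b31 a2 a3 a4 a5 b36
  row 4: a1 a2 b43 a4 a5 a6
Rows 3 and 4 agree on P4; apply P4→P3 and equate their P3 entries.
Rows 3 and 4 agree on P2, P4; apply P2, P4→P1, P6 and equate their P1, P6 entries.
Rows 1 and 3 agree on P6; apply P6→P5 and equate their P5 entries.
Rows 2 and 3 agree on P1; apply P1→P6 and equate their P6 entries.
Row 3 is now all distinguished symbols — the join is lossless.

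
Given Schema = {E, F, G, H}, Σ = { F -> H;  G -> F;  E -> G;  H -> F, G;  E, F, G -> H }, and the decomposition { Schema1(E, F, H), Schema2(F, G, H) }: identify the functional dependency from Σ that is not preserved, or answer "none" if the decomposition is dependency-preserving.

F → H lies within Schema1.
G → F lies within Schema2.
E → G: restricted closure across fragments reaches G.
H → F, G lies within Schema2.
E, F, G → H: restricted closure across fragments reaches H.
Every dependency is enforceable on the fragments, so the decomposition is dependency-preserving.

none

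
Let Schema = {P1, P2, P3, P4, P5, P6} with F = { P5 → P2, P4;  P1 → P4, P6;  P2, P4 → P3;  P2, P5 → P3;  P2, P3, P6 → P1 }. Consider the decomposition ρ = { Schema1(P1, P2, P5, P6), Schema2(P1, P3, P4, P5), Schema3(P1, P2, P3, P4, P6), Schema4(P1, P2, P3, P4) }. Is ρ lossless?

Yes

Chase test. Columns are P1, P2, P3, P4, P5, P6; row i has aⱼ where attribute j ∈ Schemai, else bᵢⱼ.
Initial tableau (one row per fragment):
  row 1: a1 a2 b13 b14 a5 a6
  row 2: a1 b22 a3 a4 a5 b26
  row 3: a1 a2 a3 a4 b35 a6
  row 4: a1 a2 a3 a4 b45 b46
Rows 1 and 2 agree on P5; apply P5→P2, P4 and equate their P2, P4 entries.
Rows 1 and 2 agree on P1; apply P1→P4, P6 and equate their P4, P6 entries.
Rows 1 and 4 agree on P1; apply P1→P4, P6 and equate their P4, P6 entries.
Rows 1 and 2 agree on P2, P4; apply P2, P4→P3 and equate their P3 entries.
Row 1 is now all distinguished symbols — the join is lossless.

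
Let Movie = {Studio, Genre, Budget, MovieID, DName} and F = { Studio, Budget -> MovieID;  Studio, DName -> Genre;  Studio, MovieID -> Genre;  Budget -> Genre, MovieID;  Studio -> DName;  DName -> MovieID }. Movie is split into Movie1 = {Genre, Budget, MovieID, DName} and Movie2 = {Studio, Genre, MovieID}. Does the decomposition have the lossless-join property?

Common attributes: Movie1 ∩ Movie2 = {Genre, MovieID}.
No dependency enlarges {Genre, MovieID}, so (Genre, MovieID)⁺ = {Genre, MovieID}.
The closure contains neither all of Movie1 = {Genre, Budget, MovieID, DName} nor all of Movie2 = {Studio, Genre, MovieID}, so the common attributes are not a superkey of either fragment. The join is lossy.

No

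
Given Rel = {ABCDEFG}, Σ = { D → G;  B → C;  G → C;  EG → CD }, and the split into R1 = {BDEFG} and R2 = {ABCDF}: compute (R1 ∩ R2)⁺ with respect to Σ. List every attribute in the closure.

BCDFG

R1 ∩ R2 = {BDF}.
D → G applies, adding G
B → C applies, adding C
Closure: {BCDFG}.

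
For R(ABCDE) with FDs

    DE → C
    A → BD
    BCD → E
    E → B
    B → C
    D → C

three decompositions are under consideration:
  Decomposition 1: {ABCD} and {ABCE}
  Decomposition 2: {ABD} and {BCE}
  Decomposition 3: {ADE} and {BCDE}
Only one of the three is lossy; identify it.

Decomposition 1: common = {ABC}, closure = {ABCDE} → lossless.
Decomposition 2: common = {B}, closure = {BC} → lossy.
Decomposition 3: common = {DE}, closure = {BCDE} → lossless.

Decomposition 2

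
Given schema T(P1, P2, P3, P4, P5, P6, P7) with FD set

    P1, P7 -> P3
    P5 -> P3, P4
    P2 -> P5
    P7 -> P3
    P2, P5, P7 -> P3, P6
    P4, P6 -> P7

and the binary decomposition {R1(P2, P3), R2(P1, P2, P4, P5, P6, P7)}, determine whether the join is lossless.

Yes

Common attributes: R1 ∩ R2 = {P2}.
Closure of {P2}: P2 → P5 applies, adding P5; P5 → P3, P4 applies, adding P3, P4. So (P2)⁺ = {P2, P3, P4, P5}.
This closure contains every attribute of R1, so R1 ∩ R2 → R1. The join is lossless.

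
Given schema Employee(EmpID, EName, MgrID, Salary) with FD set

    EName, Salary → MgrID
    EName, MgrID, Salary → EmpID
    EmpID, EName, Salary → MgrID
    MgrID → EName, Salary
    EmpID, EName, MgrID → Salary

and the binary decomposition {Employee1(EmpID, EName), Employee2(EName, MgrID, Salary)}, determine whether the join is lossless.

Common attributes: Employee1 ∩ Employee2 = {EName}.
No dependency enlarges {EName}, so (EName)⁺ = {EName}.
The closure contains neither all of Employee1 = {EmpID, EName} nor all of Employee2 = {EName, MgrID, Salary}, so the common attributes are not a superkey of either fragment. The join is lossy.

No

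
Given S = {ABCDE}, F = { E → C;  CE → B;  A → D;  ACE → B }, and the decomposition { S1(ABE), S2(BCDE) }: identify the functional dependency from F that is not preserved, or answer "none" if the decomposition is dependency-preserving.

Check A → D: no single fragment contains all of {AD}, and the restricted closure of {A} across the fragments never reaches {D}.
E → C is preserved.
CE → B is preserved.
ACE → B is preserved.

A → D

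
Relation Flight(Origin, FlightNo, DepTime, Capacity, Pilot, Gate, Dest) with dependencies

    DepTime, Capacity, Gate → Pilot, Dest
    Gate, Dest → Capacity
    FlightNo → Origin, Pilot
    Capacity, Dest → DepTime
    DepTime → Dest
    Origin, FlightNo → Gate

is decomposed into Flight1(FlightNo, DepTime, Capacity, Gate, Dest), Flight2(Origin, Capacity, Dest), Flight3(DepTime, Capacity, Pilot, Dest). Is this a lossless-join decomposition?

Chase test. Columns are Origin, FlightNo, DepTime, Capacity, Pilot, Gate, Dest; row i has aⱼ where attribute j ∈ Flighti, else bᵢⱼ.
Initial tableau (one row per fragment):
  row 1: b11 a2 a3 a4 b15 a6 a7
  row 2: a1 b22 b23 a4 b25 b26 a7
  row 3: b31 b32 a3 a4 a5 b36 a7
Rows 1 and 2 agree on Capacity, Dest; apply Capacity, Dest→DepTime and equate their DepTime entries.
No row becomes fully distinguished — the join is lossy.

No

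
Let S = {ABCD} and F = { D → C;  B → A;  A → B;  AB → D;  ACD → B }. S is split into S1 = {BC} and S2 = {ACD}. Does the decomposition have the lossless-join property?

No

Common attributes: S1 ∩ S2 = {C}.
No dependency enlarges {C}, so (C)⁺ = {C}.
The closure contains neither all of S1 = {BC} nor all of S2 = {ACD}, so the common attributes are not a superkey of either fragment. The join is lossy.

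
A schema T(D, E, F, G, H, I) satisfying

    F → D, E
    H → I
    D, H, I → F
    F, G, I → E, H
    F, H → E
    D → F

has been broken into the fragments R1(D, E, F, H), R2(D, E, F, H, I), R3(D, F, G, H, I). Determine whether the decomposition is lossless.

Yes

Chase test. Columns are D, E, F, G, H, I; row i has aⱼ where attribute j ∈ Ri, else bᵢⱼ.
Initial tableau (one row per fragment):
  row 1: a1 a2 a3 b14 a5 b16
  row 2: a1 a2 a3 b24 a5 a6
  row 3: a1 b32 a3 a4 a5 a6
Rows 1 and 3 agree on F; apply F→D, E and equate their D, E entries.
Rows 1 and 2 agree on H; apply H→I and equate their I entries.
Row 3 is now all distinguished symbols — the join is lossless.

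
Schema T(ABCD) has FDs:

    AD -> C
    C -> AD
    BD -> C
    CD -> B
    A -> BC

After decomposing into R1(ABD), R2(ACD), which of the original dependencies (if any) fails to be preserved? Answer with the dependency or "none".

none

AD → C lies within R2.
C → AD lies within R2.
BD → C: restricted closure across fragments reaches C.
CD → B: restricted closure across fragments reaches B.
A → BC: restricted closure across fragments reaches BC.
Every dependency is enforceable on the fragments, so the decomposition is dependency-preserving.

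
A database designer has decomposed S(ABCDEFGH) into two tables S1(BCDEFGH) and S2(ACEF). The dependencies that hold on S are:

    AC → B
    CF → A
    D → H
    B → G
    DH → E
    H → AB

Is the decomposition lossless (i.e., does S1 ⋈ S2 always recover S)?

Common attributes: S1 ∩ S2 = {CEF}.
Closure of {CEF}: CF → A applies, adding A; AC → B applies, adding B; B → G applies, adding G. So (CEF)⁺ = {ABCEFG}.
This closure contains every attribute of S2, so S1 ∩ S2 → S2. The join is lossless.

Yes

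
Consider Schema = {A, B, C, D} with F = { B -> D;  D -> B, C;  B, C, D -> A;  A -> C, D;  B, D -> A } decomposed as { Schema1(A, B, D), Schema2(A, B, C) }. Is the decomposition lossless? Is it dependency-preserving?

lossless and dependency-preserving

Lossless test: (A, B)⁺ = {A, B, C, D}, which contains all of one fragment — lossless.
Dependency preservation: D → B, C; B, C, D → A; A → C, D are not contained in any single fragment, but the restricted closure of each left-hand side across the fragments still reaches the right-hand side; the remaining FDs each lie inside some fragment. All dependencies are preserved.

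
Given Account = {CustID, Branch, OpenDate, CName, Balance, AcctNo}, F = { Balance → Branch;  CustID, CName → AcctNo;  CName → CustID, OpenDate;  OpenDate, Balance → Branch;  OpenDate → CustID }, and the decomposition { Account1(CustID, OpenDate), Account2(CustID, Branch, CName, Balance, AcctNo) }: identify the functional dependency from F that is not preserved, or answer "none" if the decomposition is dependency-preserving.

CName → CustID, OpenDate

Check CName → CustID, OpenDate: no single fragment contains all of {CustID, OpenDate, CName}, and the restricted closure of {CName} across the fragments never reaches {CustID, OpenDate}.
Balance → Branch is preserved.
CustID, CName → AcctNo is preserved.
OpenDate, Balance → Branch is preserved.
OpenDate → CustID is preserved.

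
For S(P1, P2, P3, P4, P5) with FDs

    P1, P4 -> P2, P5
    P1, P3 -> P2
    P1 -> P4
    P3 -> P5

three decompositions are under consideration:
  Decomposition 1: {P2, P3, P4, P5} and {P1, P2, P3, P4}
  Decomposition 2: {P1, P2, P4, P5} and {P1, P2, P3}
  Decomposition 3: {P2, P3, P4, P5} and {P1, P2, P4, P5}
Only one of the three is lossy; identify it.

Decomposition 3

Decomposition 1: common = {P2, P3, P4}, closure = {P2, P3, P4, P5} → lossless.
Decomposition 2: common = {P1, P2}, closure = {P1, P2, P4, P5} → lossless.
Decomposition 3: common = {P2, P4, P5}, closure = {P2, P4, P5} → lossy.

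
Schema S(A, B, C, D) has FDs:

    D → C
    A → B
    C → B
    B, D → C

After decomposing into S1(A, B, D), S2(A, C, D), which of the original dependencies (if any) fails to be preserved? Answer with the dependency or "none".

C → B

Check C → B: no single fragment contains all of {B, C}, and the restricted closure of {C} across the fragments never reaches {B}.
D → C is preserved.
A → B is preserved.
B, D → C is preserved.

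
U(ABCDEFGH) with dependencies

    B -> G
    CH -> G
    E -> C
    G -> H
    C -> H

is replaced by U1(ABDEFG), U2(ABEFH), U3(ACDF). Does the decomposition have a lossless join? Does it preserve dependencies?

Lossless test (chase): Rows 1 and 2 agree on B; apply B→G and equate their G entries. Rows 1 and 2 agree on E; apply E→C and equate their C entries. Rows 1 and 2 agree on G; apply G→H and equate their H entries. No row becomes fully distinguished — the join is lossy.
Dependency preservation: the restricted closure of {CH} across the fragments never reaches {G}, so CH → G cannot be enforced without a join — not preserved.

lossy and not dependency-preserving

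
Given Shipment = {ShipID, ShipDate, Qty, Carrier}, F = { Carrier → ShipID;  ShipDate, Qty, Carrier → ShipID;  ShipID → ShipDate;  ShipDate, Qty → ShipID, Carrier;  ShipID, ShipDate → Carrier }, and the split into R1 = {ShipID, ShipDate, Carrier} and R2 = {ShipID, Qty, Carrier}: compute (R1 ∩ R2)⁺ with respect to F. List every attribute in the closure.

ShipID, ShipDate, Carrier

R1 ∩ R2 = {ShipID, Carrier}.
ShipID → ShipDate applies, adding ShipDate
Closure: {ShipID, ShipDate, Carrier}.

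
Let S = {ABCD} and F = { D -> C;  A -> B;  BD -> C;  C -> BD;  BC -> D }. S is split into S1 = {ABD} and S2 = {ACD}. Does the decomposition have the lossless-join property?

Yes

Common attributes: S1 ∩ S2 = {AD}.
Closure of {AD}: D → C applies, adding C; A → B applies, adding B. So (AD)⁺ = {ABCD}.
This closure contains every attribute of S1, so S1 ∩ S2 → S1. The join is lossless.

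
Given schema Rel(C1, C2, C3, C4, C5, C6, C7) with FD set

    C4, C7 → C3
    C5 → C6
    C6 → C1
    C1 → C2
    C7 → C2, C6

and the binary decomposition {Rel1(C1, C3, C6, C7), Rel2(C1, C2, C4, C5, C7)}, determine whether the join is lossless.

Common attributes: Rel1 ∩ Rel2 = {C1, C7}.
Closure of {C1, C7}: C1 → C2 applies, adding C2; C7 → C2, C6 applies, adding C6. So (C1, C7)⁺ = {C1, C2, C6, C7}.
The closure contains neither all of Rel1 = {C1, C3, C6, C7} nor all of Rel2 = {C1, C2, C4, C5, C7}, so the common attributes are not a superkey of either fragment. The join is lossy.

No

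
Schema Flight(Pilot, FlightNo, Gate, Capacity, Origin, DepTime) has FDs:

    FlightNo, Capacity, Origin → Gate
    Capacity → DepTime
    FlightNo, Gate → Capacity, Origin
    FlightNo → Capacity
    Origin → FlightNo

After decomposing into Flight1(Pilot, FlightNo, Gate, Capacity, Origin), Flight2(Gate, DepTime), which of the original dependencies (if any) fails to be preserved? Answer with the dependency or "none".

Check Capacity → DepTime: no single fragment contains all of {Capacity, DepTime}, and the restricted closure of {Capacity} across the fragments never reaches {DepTime}.
FlightNo, Capacity, Origin → Gate is preserved.
FlightNo, Gate → Capacity, Origin is preserved.
FlightNo → Capacity is preserved.
Origin → FlightNo is preserved.

Capacity → DepTime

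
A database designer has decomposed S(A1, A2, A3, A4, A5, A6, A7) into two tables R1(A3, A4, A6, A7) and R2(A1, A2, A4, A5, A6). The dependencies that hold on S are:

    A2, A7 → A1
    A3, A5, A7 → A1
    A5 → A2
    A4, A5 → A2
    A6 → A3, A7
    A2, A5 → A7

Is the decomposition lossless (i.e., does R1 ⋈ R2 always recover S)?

Common attributes: R1 ∩ R2 = {A4, A6}.
Closure of {A4, A6}: A6 → A3, A7 applies, adding A3, A7. So (A4, A6)⁺ = {A3, A4, A6, A7}.
This closure contains every attribute of R1, so R1 ∩ R2 → R1. The join is lossless.

Yes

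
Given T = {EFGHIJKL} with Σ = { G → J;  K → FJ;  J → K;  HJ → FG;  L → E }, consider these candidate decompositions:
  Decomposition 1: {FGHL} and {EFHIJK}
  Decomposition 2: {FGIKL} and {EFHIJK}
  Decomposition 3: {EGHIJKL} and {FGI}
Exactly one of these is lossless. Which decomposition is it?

Decomposition 3

Decomposition 1: common = {FH}, closure = {FH} → lossy.
Decomposition 2: common = {FIK}, closure = {FIJK} → lossy.
Decomposition 3: common = {GI}, closure = {FGIJK} → lossless.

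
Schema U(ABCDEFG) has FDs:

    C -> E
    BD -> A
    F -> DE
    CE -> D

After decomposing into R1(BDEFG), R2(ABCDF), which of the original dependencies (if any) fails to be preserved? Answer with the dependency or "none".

C -> E

Check C → E: no single fragment contains all of {CE}, and the restricted closure of {C} across the fragments never reaches {E}.
BD → A is preserved.
F → DE is preserved.
CE → D is preserved.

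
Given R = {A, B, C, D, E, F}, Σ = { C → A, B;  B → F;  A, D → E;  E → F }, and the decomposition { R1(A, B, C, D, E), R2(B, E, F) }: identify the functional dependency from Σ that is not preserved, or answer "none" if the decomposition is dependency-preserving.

C → A, B lies within R1.
B → F lies within R2.
A, D → E lies within R1.
E → F lies within R2.
Every dependency is enforceable on the fragments, so the decomposition is dependency-preserving.

none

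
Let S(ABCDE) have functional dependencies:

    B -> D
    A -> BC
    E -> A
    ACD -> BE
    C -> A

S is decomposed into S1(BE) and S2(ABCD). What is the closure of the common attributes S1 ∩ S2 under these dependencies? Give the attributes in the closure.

S1 ∩ S2 = {B}.
B → D applies, adding D
Closure: {BD}.

BD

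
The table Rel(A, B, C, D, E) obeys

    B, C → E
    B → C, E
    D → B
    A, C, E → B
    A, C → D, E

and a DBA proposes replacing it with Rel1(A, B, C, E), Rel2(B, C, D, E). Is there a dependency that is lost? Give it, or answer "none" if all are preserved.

Check A, C → D, E: no single fragment contains all of {A, C, D, E}, and the restricted closure of {A, C} across the fragments never reaches {D, E}.
B, C → E is preserved.
B → C, E is preserved.
D → B is preserved.
A, C, E → B is preserved.

A, C → D, E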